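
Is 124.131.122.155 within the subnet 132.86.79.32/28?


Subnet network: 132.86.79.32
Test IP AND mask: 124.131.122.144
No, 124.131.122.155 is not in 132.86.79.32/28


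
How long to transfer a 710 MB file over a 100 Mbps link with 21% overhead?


Effective throughput = 100 * (1 - 21/100) = 79 Mbps
File size in Mb = 710 * 8 = 5680 Mb
Time = 5680 / 79
Time = 71.8987 seconds


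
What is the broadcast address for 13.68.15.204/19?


Network: 13.68.0.0/19
Host bits = 13
Set all host bits to 1:
Broadcast: 13.68.31.255


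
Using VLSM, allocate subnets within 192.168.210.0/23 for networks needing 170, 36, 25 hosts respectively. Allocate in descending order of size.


170 hosts -> /24 (254 usable): 192.168.210.0/24
36 hosts -> /26 (62 usable): 192.168.211.0/26
25 hosts -> /27 (30 usable): 192.168.211.64/27
Allocation: 192.168.210.0/24 (170 hosts, 254 usable); 192.168.211.0/26 (36 hosts, 62 usable); 192.168.211.64/27 (25 hosts, 30 usable)


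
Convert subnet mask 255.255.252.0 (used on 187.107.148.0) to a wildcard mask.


Subnet mask: 255.255.252.0
Wildcard = 255.255.255.255 - subnet mask
255 - 255 = 0
255 - 255 = 0
255 - 252 = 3
255 - 0 = 255
Wildcard: 0.0.3.255


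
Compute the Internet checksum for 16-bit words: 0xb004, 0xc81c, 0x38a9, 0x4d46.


Sum all words (with carry folding):
+ 0xb004 = 0xb004
+ 0xc81c = 0x7821
+ 0x38a9 = 0xb0ca
+ 0x4d46 = 0xfe10
One's complement: ~0xfe10
Checksum = 0x01ef


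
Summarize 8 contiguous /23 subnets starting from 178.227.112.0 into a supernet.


Original prefix: /23
Number of subnets: 8 = 2^3
New prefix = 23 - 3 = 20
Supernet: 178.227.112.0/20


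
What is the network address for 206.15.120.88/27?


IP:   11001110.00001111.01111000.01011000
Mask: 11111111.11111111.11111111.11100000
AND operation:
Net:  11001110.00001111.01111000.01000000
Network: 206.15.120.64/27


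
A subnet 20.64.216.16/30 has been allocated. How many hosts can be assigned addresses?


Host bits = 32 - 30 = 2
Total addresses = 2^2 = 4
Usable = total - 2 (network and broadcast)
Usable hosts: 2


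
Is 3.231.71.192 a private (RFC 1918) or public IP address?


RFC 1918 private ranges:
  10.0.0.0/8 (10.0.0.0 - 10.255.255.255)
  172.16.0.0/12 (172.16.0.0 - 172.31.255.255)
  192.168.0.0/16 (192.168.0.0 - 192.168.255.255)
Public (not in any RFC 1918 range)


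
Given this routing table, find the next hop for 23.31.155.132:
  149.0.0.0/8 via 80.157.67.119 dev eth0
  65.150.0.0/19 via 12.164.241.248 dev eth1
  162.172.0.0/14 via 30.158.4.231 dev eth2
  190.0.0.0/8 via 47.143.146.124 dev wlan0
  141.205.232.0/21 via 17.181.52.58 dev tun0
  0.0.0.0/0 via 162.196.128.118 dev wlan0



Longest prefix match for 23.31.155.132:
  /8 149.0.0.0: no
  /19 65.150.0.0: no
  /14 162.172.0.0: no
  /8 190.0.0.0: no
  /21 141.205.232.0: no
  /0 0.0.0.0: MATCH
Selected: next-hop 162.196.128.118 via wlan0 (matched /0)


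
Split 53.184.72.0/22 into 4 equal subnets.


New prefix = 22 + 2 = 24
Each subnet has 256 addresses
  53.184.72.0/24
  53.184.73.0/24
  53.184.74.0/24
  53.184.75.0/24
Subnets: 53.184.72.0/24, 53.184.73.0/24, 53.184.74.0/24, 53.184.75.0/24


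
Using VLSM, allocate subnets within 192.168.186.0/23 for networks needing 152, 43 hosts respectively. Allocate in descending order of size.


152 hosts -> /24 (254 usable): 192.168.186.0/24
43 hosts -> /26 (62 usable): 192.168.187.0/26
Allocation: 192.168.186.0/24 (152 hosts, 254 usable); 192.168.187.0/26 (43 hosts, 62 usable)


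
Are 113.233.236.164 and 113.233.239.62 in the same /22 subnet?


Mask: 255.255.252.0
113.233.236.164 AND mask = 113.233.236.0
113.233.239.62 AND mask = 113.233.236.0
Yes, same subnet (113.233.236.0)


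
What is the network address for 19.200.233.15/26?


IP:   00010011.11001000.11101001.00001111
Mask: 11111111.11111111.11111111.11000000
AND operation:
Net:  00010011.11001000.11101001.00000000
Network: 19.200.233.0/26


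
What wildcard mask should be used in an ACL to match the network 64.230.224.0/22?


Subnet mask: 255.255.252.0
Wildcard = 255.255.255.255 - subnet mask
255 - 255 = 0
255 - 255 = 0
255 - 252 = 3
255 - 0 = 255
Wildcard: 0.0.3.255


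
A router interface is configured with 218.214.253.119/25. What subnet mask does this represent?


/25 means 25 network bits, 7 host bits
Binary: 11111111111111111111111110000000
Mask: 255.255.255.128


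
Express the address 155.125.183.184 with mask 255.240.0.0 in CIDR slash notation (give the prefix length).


Binary: 11111111.11110000.00000000.00000000
Count leading 1s
Prefix: /12


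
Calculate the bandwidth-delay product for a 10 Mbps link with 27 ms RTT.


BDP = bandwidth * RTT
= 10 Mbps * 27 ms
= 10 * 1e6 * 27 / 1000 bits
= 270000 bits
= 33750 bytes
= 32.959 KB
BDP = 270000 bits (33750 bytes)


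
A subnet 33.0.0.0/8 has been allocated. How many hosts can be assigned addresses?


Host bits = 32 - 8 = 24
Total addresses = 2^24 = 16777216
Usable = total - 2 (network and broadcast)
Usable hosts: 16777214


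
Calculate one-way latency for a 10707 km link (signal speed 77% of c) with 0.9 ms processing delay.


Speed = 0.77 * 3e5 km/s = 231000 km/s
Propagation delay = 10707 / 231000 = 0.0464 s = 46.3506 ms
Processing delay = 0.9 ms
Total one-way latency = 47.2506 ms


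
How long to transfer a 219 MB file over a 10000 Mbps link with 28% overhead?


Effective throughput = 10000 * (1 - 28/100) = 7200 Mbps
File size in Mb = 219 * 8 = 1752 Mb
Time = 1752 / 7200
Time = 0.2433 seconds


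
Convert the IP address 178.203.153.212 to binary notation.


178 = 10110010
203 = 11001011
153 = 10011001
212 = 11010100
Binary: 10110010.11001011.10011001.11010100


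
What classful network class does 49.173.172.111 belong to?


First octet: 49
Binary: 00110001
0xxxxxxx -> Class A (1-126)
Class A, default mask 255.0.0.0 (/8)


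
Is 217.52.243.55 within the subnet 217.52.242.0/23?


Subnet network: 217.52.242.0
Test IP AND mask: 217.52.242.0
Yes, 217.52.243.55 is in 217.52.242.0/23


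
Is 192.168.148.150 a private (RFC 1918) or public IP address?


RFC 1918 private ranges:
  10.0.0.0/8 (10.0.0.0 - 10.255.255.255)
  172.16.0.0/12 (172.16.0.0 - 172.31.255.255)
  192.168.0.0/16 (192.168.0.0 - 192.168.255.255)
Private (in 192.168.0.0/16)


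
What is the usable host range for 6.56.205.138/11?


Network: 6.32.0.0
Broadcast: 6.63.255.255
First usable = network + 1
Last usable = broadcast - 1
Range: 6.32.0.1 to 6.63.255.254


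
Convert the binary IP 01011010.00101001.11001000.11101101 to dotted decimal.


01011010 = 90
00101001 = 41
11001000 = 200
11101101 = 237
IP: 90.41.200.237


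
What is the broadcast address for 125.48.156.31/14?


Network: 125.48.0.0/14
Host bits = 18
Set all host bits to 1:
Broadcast: 125.51.255.255


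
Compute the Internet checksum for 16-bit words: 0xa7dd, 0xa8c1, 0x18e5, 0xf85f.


Sum all words (with carry folding):
+ 0xa7dd = 0xa7dd
+ 0xa8c1 = 0x509f
+ 0x18e5 = 0x6984
+ 0xf85f = 0x61e4
One's complement: ~0x61e4
Checksum = 0x9e1b


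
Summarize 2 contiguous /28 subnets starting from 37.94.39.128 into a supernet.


Original prefix: /28
Number of subnets: 2 = 2^1
New prefix = 28 - 1 = 27
Supernet: 37.94.39.128/27


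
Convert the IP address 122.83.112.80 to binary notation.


122 = 01111010
83 = 01010011
112 = 01110000
80 = 01010000
Binary: 01111010.01010011.01110000.01010000


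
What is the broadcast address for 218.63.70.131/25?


Network: 218.63.70.128/25
Host bits = 7
Set all host bits to 1:
Broadcast: 218.63.70.255


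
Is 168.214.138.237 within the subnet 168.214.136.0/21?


Subnet network: 168.214.136.0
Test IP AND mask: 168.214.136.0
Yes, 168.214.138.237 is in 168.214.136.0/21


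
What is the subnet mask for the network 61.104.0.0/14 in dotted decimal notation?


/14 means 14 network bits, 18 host bits
Binary: 11111111111111000000000000000000
Mask: 255.252.0.0


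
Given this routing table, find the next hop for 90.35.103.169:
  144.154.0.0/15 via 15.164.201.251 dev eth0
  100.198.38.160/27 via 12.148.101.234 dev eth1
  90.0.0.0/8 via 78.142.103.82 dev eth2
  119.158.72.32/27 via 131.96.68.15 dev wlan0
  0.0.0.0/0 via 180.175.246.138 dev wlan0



Longest prefix match for 90.35.103.169:
  /15 144.154.0.0: no
  /27 100.198.38.160: no
  /8 90.0.0.0: MATCH
  /27 119.158.72.32: no
  /0 0.0.0.0: MATCH
Selected: next-hop 78.142.103.82 via eth2 (matched /8)


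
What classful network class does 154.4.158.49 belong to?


First octet: 154
Binary: 10011010
10xxxxxx -> Class B (128-191)
Class B, default mask 255.255.0.0 (/16)


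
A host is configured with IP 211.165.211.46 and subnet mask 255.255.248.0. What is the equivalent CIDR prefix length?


Binary: 11111111.11111111.11111000.00000000
Count leading 1s
Prefix: /21


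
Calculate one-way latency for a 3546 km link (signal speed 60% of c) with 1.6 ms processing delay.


Speed = 0.6 * 3e5 km/s = 180000 km/s
Propagation delay = 3546 / 180000 = 0.0197 s = 19.7 ms
Processing delay = 1.6 ms
Total one-way latency = 21.3 ms


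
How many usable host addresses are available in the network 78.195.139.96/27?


Host bits = 32 - 27 = 5
Total addresses = 2^5 = 32
Usable = total - 2 (network and broadcast)
Usable hosts: 30


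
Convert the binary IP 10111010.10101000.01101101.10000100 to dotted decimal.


10111010 = 186
10101000 = 168
01101101 = 109
10000100 = 132
IP: 186.168.109.132


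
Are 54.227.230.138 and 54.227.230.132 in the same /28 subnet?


Mask: 255.255.255.240
54.227.230.138 AND mask = 54.227.230.128
54.227.230.132 AND mask = 54.227.230.128
Yes, same subnet (54.227.230.128)


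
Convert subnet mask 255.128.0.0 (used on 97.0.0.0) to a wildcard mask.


Subnet mask: 255.128.0.0
Wildcard = 255.255.255.255 - subnet mask
255 - 255 = 0
255 - 128 = 127
255 - 0 = 255
255 - 0 = 255
Wildcard: 0.127.255.255


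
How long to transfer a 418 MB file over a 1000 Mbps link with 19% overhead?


Effective throughput = 1000 * (1 - 19/100) = 810 Mbps
File size in Mb = 418 * 8 = 3344 Mb
Time = 3344 / 810
Time = 4.1284 seconds


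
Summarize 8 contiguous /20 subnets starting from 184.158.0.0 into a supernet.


Original prefix: /20
Number of subnets: 8 = 2^3
New prefix = 20 - 3 = 17
Supernet: 184.158.0.0/17


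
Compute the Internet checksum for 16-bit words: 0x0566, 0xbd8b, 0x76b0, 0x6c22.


Sum all words (with carry folding):
+ 0x0566 = 0x0566
+ 0xbd8b = 0xc2f1
+ 0x76b0 = 0x39a2
+ 0x6c22 = 0xa5c4
One's complement: ~0xa5c4
Checksum = 0x5a3b


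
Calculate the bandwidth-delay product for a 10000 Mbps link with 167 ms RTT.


BDP = bandwidth * RTT
= 10000 Mbps * 167 ms
= 10000 * 1e6 * 167 / 1000 bits
= 1670000000 bits
= 208750000 bytes
= 203857.4219 KB
BDP = 1670000000 bits (208750000 bytes)


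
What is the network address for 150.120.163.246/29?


IP:   10010110.01111000.10100011.11110110
Mask: 11111111.11111111.11111111.11111000
AND operation:
Net:  10010110.01111000.10100011.11110000
Network: 150.120.163.240/29


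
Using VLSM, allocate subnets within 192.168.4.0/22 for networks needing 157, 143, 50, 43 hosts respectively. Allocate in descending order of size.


157 hosts -> /24 (254 usable): 192.168.4.0/24
143 hosts -> /24 (254 usable): 192.168.5.0/24
50 hosts -> /26 (62 usable): 192.168.6.0/26
43 hosts -> /26 (62 usable): 192.168.6.64/26
Allocation: 192.168.4.0/24 (157 hosts, 254 usable); 192.168.5.0/24 (143 hosts, 254 usable); 192.168.6.0/26 (50 hosts, 62 usable); 192.168.6.64/26 (43 hosts, 62 usable)


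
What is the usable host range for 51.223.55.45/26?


Network: 51.223.55.0
Broadcast: 51.223.55.63
First usable = network + 1
Last usable = broadcast - 1
Range: 51.223.55.1 to 51.223.55.62


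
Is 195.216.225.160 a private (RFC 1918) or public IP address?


RFC 1918 private ranges:
  10.0.0.0/8 (10.0.0.0 - 10.255.255.255)
  172.16.0.0/12 (172.16.0.0 - 172.31.255.255)
  192.168.0.0/16 (192.168.0.0 - 192.168.255.255)
Public (not in any RFC 1918 range)


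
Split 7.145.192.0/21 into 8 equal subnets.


New prefix = 21 + 3 = 24
Each subnet has 256 addresses
  7.145.192.0/24
  7.145.193.0/24
  7.145.194.0/24
  7.145.195.0/24
  7.145.196.0/24
  7.145.197.0/24
  7.145.198.0/24
  7.145.199.0/24
Subnets: 7.145.192.0/24, 7.145.193.0/24, 7.145.194.0/24, 7.145.195.0/24, 7.145.196.0/24, 7.145.197.0/24, 7.145.198.0/24, 7.145.199.0/24


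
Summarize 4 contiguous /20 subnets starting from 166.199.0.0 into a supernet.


Original prefix: /20
Number of subnets: 4 = 2^2
New prefix = 20 - 2 = 18
Supernet: 166.199.0.0/18


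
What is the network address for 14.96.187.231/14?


IP:   00001110.01100000.10111011.11100111
Mask: 11111111.11111100.00000000.00000000
AND operation:
Net:  00001110.01100000.00000000.00000000
Network: 14.96.0.0/14


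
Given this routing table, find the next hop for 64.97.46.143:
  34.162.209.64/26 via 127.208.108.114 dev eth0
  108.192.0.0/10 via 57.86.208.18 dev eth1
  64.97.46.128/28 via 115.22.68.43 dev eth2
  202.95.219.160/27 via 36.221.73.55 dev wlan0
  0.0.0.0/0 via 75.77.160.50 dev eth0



Longest prefix match for 64.97.46.143:
  /26 34.162.209.64: no
  /10 108.192.0.0: no
  /28 64.97.46.128: MATCH
  /27 202.95.219.160: no
  /0 0.0.0.0: MATCH
Selected: next-hop 115.22.68.43 via eth2 (matched /28)


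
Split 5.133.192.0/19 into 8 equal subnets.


New prefix = 19 + 3 = 22
Each subnet has 1024 addresses
  5.133.192.0/22
  5.133.196.0/22
  5.133.200.0/22
  5.133.204.0/22
  5.133.208.0/22
  5.133.212.0/22
  5.133.216.0/22
  5.133.220.0/22
Subnets: 5.133.192.0/22, 5.133.196.0/22, 5.133.200.0/22, 5.133.204.0/22, 5.133.208.0/22, 5.133.212.0/22, 5.133.216.0/22, 5.133.220.0/22


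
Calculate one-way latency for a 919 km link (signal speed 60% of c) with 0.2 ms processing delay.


Speed = 0.6 * 3e5 km/s = 180000 km/s
Propagation delay = 919 / 180000 = 0.0051 s = 5.1056 ms
Processing delay = 0.2 ms
Total one-way latency = 5.3056 ms


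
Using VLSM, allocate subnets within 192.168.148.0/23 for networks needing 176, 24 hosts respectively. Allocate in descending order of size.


176 hosts -> /24 (254 usable): 192.168.148.0/24
24 hosts -> /27 (30 usable): 192.168.149.0/27
Allocation: 192.168.148.0/24 (176 hosts, 254 usable); 192.168.149.0/27 (24 hosts, 30 usable)


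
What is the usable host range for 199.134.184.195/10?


Network: 199.128.0.0
Broadcast: 199.191.255.255
First usable = network + 1
Last usable = broadcast - 1
Range: 199.128.0.1 to 199.191.255.254


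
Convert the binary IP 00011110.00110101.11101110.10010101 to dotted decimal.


00011110 = 30
00110101 = 53
11101110 = 238
10010101 = 149
IP: 30.53.238.149


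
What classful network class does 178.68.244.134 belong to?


First octet: 178
Binary: 10110010
10xxxxxx -> Class B (128-191)
Class B, default mask 255.255.0.0 (/16)


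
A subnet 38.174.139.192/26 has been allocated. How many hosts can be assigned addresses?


Host bits = 32 - 26 = 6
Total addresses = 2^6 = 64
Usable = total - 2 (network and broadcast)
Usable hosts: 62


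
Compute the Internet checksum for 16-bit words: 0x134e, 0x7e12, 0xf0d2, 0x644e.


Sum all words (with carry folding):
+ 0x134e = 0x134e
+ 0x7e12 = 0x9160
+ 0xf0d2 = 0x8233
+ 0x644e = 0xe681
One's complement: ~0xe681
Checksum = 0x197e


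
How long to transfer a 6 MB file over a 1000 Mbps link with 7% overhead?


Effective throughput = 1000 * (1 - 7/100) = 930.0 Mbps
File size in Mb = 6 * 8 = 48 Mb
Time = 48 / 930.0
Time = 0.0516 seconds


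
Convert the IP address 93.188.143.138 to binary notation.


93 = 01011101
188 = 10111100
143 = 10001111
138 = 10001010
Binary: 01011101.10111100.10001111.10001010


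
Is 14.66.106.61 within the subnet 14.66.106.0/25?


Subnet network: 14.66.106.0
Test IP AND mask: 14.66.106.0
Yes, 14.66.106.61 is in 14.66.106.0/25


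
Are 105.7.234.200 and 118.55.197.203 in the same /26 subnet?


Mask: 255.255.255.192
105.7.234.200 AND mask = 105.7.234.192
118.55.197.203 AND mask = 118.55.197.192
No, different subnets (105.7.234.192 vs 118.55.197.192)


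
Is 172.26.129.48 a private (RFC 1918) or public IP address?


RFC 1918 private ranges:
  10.0.0.0/8 (10.0.0.0 - 10.255.255.255)
  172.16.0.0/12 (172.16.0.0 - 172.31.255.255)
  192.168.0.0/16 (192.168.0.0 - 192.168.255.255)
Private (in 172.16.0.0/12)


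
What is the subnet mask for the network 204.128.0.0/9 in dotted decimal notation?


/9 means 9 network bits, 23 host bits
Binary: 11111111100000000000000000000000
Mask: 255.128.0.0


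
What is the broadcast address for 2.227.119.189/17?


Network: 2.227.0.0/17
Host bits = 15
Set all host bits to 1:
Broadcast: 2.227.127.255


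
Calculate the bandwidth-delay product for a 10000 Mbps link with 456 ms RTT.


BDP = bandwidth * RTT
= 10000 Mbps * 456 ms
= 10000 * 1e6 * 456 / 1000 bits
= 4560000000 bits
= 570000000 bytes
= 556640.625 KB
BDP = 4560000000 bits (570000000 bytes)


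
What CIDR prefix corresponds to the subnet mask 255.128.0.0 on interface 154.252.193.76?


Binary: 11111111.10000000.00000000.00000000
Count leading 1s
Prefix: /9


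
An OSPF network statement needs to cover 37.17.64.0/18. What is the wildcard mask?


Subnet mask: 255.255.192.0
Wildcard = 255.255.255.255 - subnet mask
255 - 255 = 0
255 - 255 = 0
255 - 192 = 63
255 - 0 = 255
Wildcard: 0.0.63.255


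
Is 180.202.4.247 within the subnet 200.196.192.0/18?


Subnet network: 200.196.192.0
Test IP AND mask: 180.202.0.0
No, 180.202.4.247 is not in 200.196.192.0/18


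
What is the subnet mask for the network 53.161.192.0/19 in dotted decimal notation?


/19 means 19 network bits, 13 host bits
Binary: 11111111111111111110000000000000
Mask: 255.255.224.0


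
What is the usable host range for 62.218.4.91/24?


Network: 62.218.4.0
Broadcast: 62.218.4.255
First usable = network + 1
Last usable = broadcast - 1
Range: 62.218.4.1 to 62.218.4.254


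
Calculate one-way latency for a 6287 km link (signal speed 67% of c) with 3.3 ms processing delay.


Speed = 0.67 * 3e5 km/s = 201000 km/s
Propagation delay = 6287 / 201000 = 0.0313 s = 31.2786 ms
Processing delay = 3.3 ms
Total one-way latency = 34.5786 ms


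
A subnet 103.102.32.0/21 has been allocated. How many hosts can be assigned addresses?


Host bits = 32 - 21 = 11
Total addresses = 2^11 = 2048
Usable = total - 2 (network and broadcast)
Usable hosts: 2046


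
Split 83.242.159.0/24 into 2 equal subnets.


New prefix = 24 + 1 = 25
Each subnet has 128 addresses
  83.242.159.0/25
  83.242.159.128/25
Subnets: 83.242.159.0/25, 83.242.159.128/25


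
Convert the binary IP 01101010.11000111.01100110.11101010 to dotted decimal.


01101010 = 106
11000111 = 199
01100110 = 102
11101010 = 234
IP: 106.199.102.234


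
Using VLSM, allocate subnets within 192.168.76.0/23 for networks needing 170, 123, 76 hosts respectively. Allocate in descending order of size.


170 hosts -> /24 (254 usable): 192.168.76.0/24
123 hosts -> /25 (126 usable): 192.168.77.0/25
76 hosts -> /25 (126 usable): 192.168.77.128/25
Allocation: 192.168.76.0/24 (170 hosts, 254 usable); 192.168.77.0/25 (123 hosts, 126 usable); 192.168.77.128/25 (76 hosts, 126 usable)


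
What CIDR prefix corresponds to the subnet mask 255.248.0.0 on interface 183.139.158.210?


Binary: 11111111.11111000.00000000.00000000
Count leading 1s
Prefix: /13


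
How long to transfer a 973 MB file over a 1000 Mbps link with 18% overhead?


Effective throughput = 1000 * (1 - 18/100) = 820.0 Mbps
File size in Mb = 973 * 8 = 7784 Mb
Time = 7784 / 820.0
Time = 9.4927 seconds


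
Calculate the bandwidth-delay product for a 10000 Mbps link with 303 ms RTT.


BDP = bandwidth * RTT
= 10000 Mbps * 303 ms
= 10000 * 1e6 * 303 / 1000 bits
= 3030000000 bits
= 378750000 bytes
= 369873.0469 KB
BDP = 3030000000 bits (378750000 bytes)


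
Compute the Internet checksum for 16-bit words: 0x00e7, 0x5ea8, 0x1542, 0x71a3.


Sum all words (with carry folding):
+ 0x00e7 = 0x00e7
+ 0x5ea8 = 0x5f8f
+ 0x1542 = 0x74d1
+ 0x71a3 = 0xe674
One's complement: ~0xe674
Checksum = 0x198b


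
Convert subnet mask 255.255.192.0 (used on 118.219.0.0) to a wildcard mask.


Subnet mask: 255.255.192.0
Wildcard = 255.255.255.255 - subnet mask
255 - 255 = 0
255 - 255 = 0
255 - 192 = 63
255 - 0 = 255
Wildcard: 0.0.63.255


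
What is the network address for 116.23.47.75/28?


IP:   01110100.00010111.00101111.01001011
Mask: 11111111.11111111.11111111.11110000
AND operation:
Net:  01110100.00010111.00101111.01000000
Network: 116.23.47.64/28


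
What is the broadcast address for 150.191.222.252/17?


Network: 150.191.128.0/17
Host bits = 15
Set all host bits to 1:
Broadcast: 150.191.255.255


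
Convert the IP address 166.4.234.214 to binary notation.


166 = 10100110
4 = 00000100
234 = 11101010
214 = 11010110
Binary: 10100110.00000100.11101010.11010110


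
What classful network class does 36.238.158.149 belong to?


First octet: 36
Binary: 00100100
0xxxxxxx -> Class A (1-126)
Class A, default mask 255.0.0.0 (/8)


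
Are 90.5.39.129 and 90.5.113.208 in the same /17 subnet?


Mask: 255.255.128.0
90.5.39.129 AND mask = 90.5.0.0
90.5.113.208 AND mask = 90.5.0.0
Yes, same subnet (90.5.0.0)


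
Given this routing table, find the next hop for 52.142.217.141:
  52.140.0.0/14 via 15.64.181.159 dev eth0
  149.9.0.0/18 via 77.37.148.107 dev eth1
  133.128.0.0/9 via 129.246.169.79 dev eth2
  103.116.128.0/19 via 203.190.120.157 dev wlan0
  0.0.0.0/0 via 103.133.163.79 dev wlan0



Longest prefix match for 52.142.217.141:
  /14 52.140.0.0: MATCH
  /18 149.9.0.0: no
  /9 133.128.0.0: no
  /19 103.116.128.0: no
  /0 0.0.0.0: MATCH
Selected: next-hop 15.64.181.159 via eth0 (matched /14)


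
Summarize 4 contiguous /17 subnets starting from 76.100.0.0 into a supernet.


Original prefix: /17
Number of subnets: 4 = 2^2
New prefix = 17 - 2 = 15
Supernet: 76.100.0.0/15


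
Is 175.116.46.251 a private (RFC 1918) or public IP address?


RFC 1918 private ranges:
  10.0.0.0/8 (10.0.0.0 - 10.255.255.255)
  172.16.0.0/12 (172.16.0.0 - 172.31.255.255)
  192.168.0.0/16 (192.168.0.0 - 192.168.255.255)
Public (not in any RFC 1918 range)


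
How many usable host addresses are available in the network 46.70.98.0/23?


Host bits = 32 - 23 = 9
Total addresses = 2^9 = 512
Usable = total - 2 (network and broadcast)
Usable hosts: 510


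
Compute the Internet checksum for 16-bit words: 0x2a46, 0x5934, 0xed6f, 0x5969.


Sum all words (with carry folding):
+ 0x2a46 = 0x2a46
+ 0x5934 = 0x837a
+ 0xed6f = 0x70ea
+ 0x5969 = 0xca53
One's complement: ~0xca53
Checksum = 0x35ac


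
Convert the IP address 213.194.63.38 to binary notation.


213 = 11010101
194 = 11000010
63 = 00111111
38 = 00100110
Binary: 11010101.11000010.00111111.00100110


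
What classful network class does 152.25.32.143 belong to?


First octet: 152
Binary: 10011000
10xxxxxx -> Class B (128-191)
Class B, default mask 255.255.0.0 (/16)


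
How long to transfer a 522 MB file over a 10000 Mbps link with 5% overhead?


Effective throughput = 10000 * (1 - 5/100) = 9500 Mbps
File size in Mb = 522 * 8 = 4176 Mb
Time = 4176 / 9500
Time = 0.4396 seconds


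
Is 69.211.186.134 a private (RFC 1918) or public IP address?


RFC 1918 private ranges:
  10.0.0.0/8 (10.0.0.0 - 10.255.255.255)
  172.16.0.0/12 (172.16.0.0 - 172.31.255.255)
  192.168.0.0/16 (192.168.0.0 - 192.168.255.255)
Public (not in any RFC 1918 range)


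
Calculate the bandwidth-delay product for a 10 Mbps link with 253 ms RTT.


BDP = bandwidth * RTT
= 10 Mbps * 253 ms
= 10 * 1e6 * 253 / 1000 bits
= 2530000 bits
= 316250 bytes
= 308.8379 KB
BDP = 2530000 bits (316250 bytes)


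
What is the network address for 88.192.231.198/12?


IP:   01011000.11000000.11100111.11000110
Mask: 11111111.11110000.00000000.00000000
AND operation:
Net:  01011000.11000000.00000000.00000000
Network: 88.192.0.0/12


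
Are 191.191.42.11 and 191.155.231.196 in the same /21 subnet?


Mask: 255.255.248.0
191.191.42.11 AND mask = 191.191.40.0
191.155.231.196 AND mask = 191.155.224.0
No, different subnets (191.191.40.0 vs 191.155.224.0)


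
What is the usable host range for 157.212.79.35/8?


Network: 157.0.0.0
Broadcast: 157.255.255.255
First usable = network + 1
Last usable = broadcast - 1
Range: 157.0.0.1 to 157.255.255.254


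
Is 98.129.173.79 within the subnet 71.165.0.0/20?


Subnet network: 71.165.0.0
Test IP AND mask: 98.129.160.0
No, 98.129.173.79 is not in 71.165.0.0/20


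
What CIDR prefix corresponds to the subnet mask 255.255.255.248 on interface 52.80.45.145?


Binary: 11111111.11111111.11111111.11111000
Count leading 1s
Prefix: /29


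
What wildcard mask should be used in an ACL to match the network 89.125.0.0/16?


Subnet mask: 255.255.0.0
Wildcard = 255.255.255.255 - subnet mask
255 - 255 = 0
255 - 255 = 0
255 - 0 = 255
255 - 0 = 255
Wildcard: 0.0.255.255


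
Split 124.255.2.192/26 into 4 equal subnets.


New prefix = 26 + 2 = 28
Each subnet has 16 addresses
  124.255.2.192/28
  124.255.2.208/28
  124.255.2.224/28
  124.255.2.240/28
Subnets: 124.255.2.192/28, 124.255.2.208/28, 124.255.2.224/28, 124.255.2.240/28


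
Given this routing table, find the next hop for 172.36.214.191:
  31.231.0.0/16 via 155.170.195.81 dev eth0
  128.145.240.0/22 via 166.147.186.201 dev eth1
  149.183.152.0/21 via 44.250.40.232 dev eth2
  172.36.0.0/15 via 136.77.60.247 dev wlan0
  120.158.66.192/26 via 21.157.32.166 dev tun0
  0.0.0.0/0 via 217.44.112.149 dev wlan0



Longest prefix match for 172.36.214.191:
  /16 31.231.0.0: no
  /22 128.145.240.0: no
  /21 149.183.152.0: no
  /15 172.36.0.0: MATCH
  /26 120.158.66.192: no
  /0 0.0.0.0: MATCH
Selected: next-hop 136.77.60.247 via wlan0 (matched /15)


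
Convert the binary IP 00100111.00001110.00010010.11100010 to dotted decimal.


00100111 = 39
00001110 = 14
00010010 = 18
11100010 = 226
IP: 39.14.18.226


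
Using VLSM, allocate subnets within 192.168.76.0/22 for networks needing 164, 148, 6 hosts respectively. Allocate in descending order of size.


164 hosts -> /24 (254 usable): 192.168.76.0/24
148 hosts -> /24 (254 usable): 192.168.77.0/24
6 hosts -> /29 (6 usable): 192.168.78.0/29
Allocation: 192.168.76.0/24 (164 hosts, 254 usable); 192.168.77.0/24 (148 hosts, 254 usable); 192.168.78.0/29 (6 hosts, 6 usable)


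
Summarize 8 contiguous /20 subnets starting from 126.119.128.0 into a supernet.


Original prefix: /20
Number of subnets: 8 = 2^3
New prefix = 20 - 3 = 17
Supernet: 126.119.128.0/17


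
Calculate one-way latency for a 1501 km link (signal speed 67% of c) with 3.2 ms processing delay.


Speed = 0.67 * 3e5 km/s = 201000 km/s
Propagation delay = 1501 / 201000 = 0.0075 s = 7.4677 ms
Processing delay = 3.2 ms
Total one-way latency = 10.6677 ms


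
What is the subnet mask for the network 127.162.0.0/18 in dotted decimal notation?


/18 means 18 network bits, 14 host bits
Binary: 11111111111111111100000000000000
Mask: 255.255.192.0


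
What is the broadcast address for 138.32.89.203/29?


Network: 138.32.89.200/29
Host bits = 3
Set all host bits to 1:
Broadcast: 138.32.89.207


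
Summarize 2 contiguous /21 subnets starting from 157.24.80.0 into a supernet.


Original prefix: /21
Number of subnets: 2 = 2^1
New prefix = 21 - 1 = 20
Supernet: 157.24.80.0/20


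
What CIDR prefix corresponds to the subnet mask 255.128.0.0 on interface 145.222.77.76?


Binary: 11111111.10000000.00000000.00000000
Count leading 1s
Prefix: /9


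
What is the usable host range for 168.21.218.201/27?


Network: 168.21.218.192
Broadcast: 168.21.218.223
First usable = network + 1
Last usable = broadcast - 1
Range: 168.21.218.193 to 168.21.218.222


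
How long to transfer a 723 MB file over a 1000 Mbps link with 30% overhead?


Effective throughput = 1000 * (1 - 30/100) = 700 Mbps
File size in Mb = 723 * 8 = 5784 Mb
Time = 5784 / 700
Time = 8.2629 seconds


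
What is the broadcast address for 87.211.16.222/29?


Network: 87.211.16.216/29
Host bits = 3
Set all host bits to 1:
Broadcast: 87.211.16.223


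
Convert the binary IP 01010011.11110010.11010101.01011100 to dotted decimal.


01010011 = 83
11110010 = 242
11010101 = 213
01011100 = 92
IP: 83.242.213.92


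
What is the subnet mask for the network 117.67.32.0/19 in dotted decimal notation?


/19 means 19 network bits, 13 host bits
Binary: 11111111111111111110000000000000
Mask: 255.255.224.0


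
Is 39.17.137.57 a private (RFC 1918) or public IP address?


RFC 1918 private ranges:
  10.0.0.0/8 (10.0.0.0 - 10.255.255.255)
  172.16.0.0/12 (172.16.0.0 - 172.31.255.255)
  192.168.0.0/16 (192.168.0.0 - 192.168.255.255)
Public (not in any RFC 1918 range)


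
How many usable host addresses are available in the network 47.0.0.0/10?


Host bits = 32 - 10 = 22
Total addresses = 2^22 = 4194304
Usable = total - 2 (network and broadcast)
Usable hosts: 4194302


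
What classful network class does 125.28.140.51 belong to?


First octet: 125
Binary: 01111101
0xxxxxxx -> Class A (1-126)
Class A, default mask 255.0.0.0 (/8)


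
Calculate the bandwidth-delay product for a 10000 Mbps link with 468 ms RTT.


BDP = bandwidth * RTT
= 10000 Mbps * 468 ms
= 10000 * 1e6 * 468 / 1000 bits
= 4680000000 bits
= 585000000 bytes
= 571289.0625 KB
BDP = 4680000000 bits (585000000 bytes)


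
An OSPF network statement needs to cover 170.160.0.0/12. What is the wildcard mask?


Subnet mask: 255.240.0.0
Wildcard = 255.255.255.255 - subnet mask
255 - 255 = 0
255 - 240 = 15
255 - 0 = 255
255 - 0 = 255
Wildcard: 0.15.255.255


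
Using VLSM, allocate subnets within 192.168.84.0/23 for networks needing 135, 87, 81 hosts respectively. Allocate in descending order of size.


135 hosts -> /24 (254 usable): 192.168.84.0/24
87 hosts -> /25 (126 usable): 192.168.85.0/25
81 hosts -> /25 (126 usable): 192.168.85.128/25
Allocation: 192.168.84.0/24 (135 hosts, 254 usable); 192.168.85.0/25 (87 hosts, 126 usable); 192.168.85.128/25 (81 hosts, 126 usable)


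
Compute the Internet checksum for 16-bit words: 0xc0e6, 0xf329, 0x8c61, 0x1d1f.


Sum all words (with carry folding):
+ 0xc0e6 = 0xc0e6
+ 0xf329 = 0xb410
+ 0x8c61 = 0x4072
+ 0x1d1f = 0x5d91
One's complement: ~0x5d91
Checksum = 0xa26e


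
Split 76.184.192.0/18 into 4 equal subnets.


New prefix = 18 + 2 = 20
Each subnet has 4096 addresses
  76.184.192.0/20
  76.184.208.0/20
  76.184.224.0/20
  76.184.240.0/20
Subnets: 76.184.192.0/20, 76.184.208.0/20, 76.184.224.0/20, 76.184.240.0/20


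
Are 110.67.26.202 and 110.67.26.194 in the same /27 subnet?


Mask: 255.255.255.224
110.67.26.202 AND mask = 110.67.26.192
110.67.26.194 AND mask = 110.67.26.192
Yes, same subnet (110.67.26.192)


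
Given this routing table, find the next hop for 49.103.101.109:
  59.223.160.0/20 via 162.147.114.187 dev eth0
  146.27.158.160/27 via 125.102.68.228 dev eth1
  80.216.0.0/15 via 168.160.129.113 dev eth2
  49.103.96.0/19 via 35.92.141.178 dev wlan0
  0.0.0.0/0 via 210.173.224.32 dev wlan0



Longest prefix match for 49.103.101.109:
  /20 59.223.160.0: no
  /27 146.27.158.160: no
  /15 80.216.0.0: no
  /19 49.103.96.0: MATCH
  /0 0.0.0.0: MATCH
Selected: next-hop 35.92.141.178 via wlan0 (matched /19)


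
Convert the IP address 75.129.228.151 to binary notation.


75 = 01001011
129 = 10000001
228 = 11100100
151 = 10010111
Binary: 01001011.10000001.11100100.10010111


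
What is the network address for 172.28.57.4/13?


IP:   10101100.00011100.00111001.00000100
Mask: 11111111.11111000.00000000.00000000
AND operation:
Net:  10101100.00011000.00000000.00000000
Network: 172.24.0.0/13


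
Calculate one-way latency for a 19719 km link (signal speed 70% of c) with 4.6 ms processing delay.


Speed = 0.7 * 3e5 km/s = 210000 km/s
Propagation delay = 19719 / 210000 = 0.0939 s = 93.9 ms
Processing delay = 4.6 ms
Total one-way latency = 98.5 ms


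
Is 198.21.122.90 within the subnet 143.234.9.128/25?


Subnet network: 143.234.9.128
Test IP AND mask: 198.21.122.0
No, 198.21.122.90 is not in 143.234.9.128/25


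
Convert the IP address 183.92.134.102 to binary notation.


183 = 10110111
92 = 01011100
134 = 10000110
102 = 01100110
Binary: 10110111.01011100.10000110.01100110


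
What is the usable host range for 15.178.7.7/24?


Network: 15.178.7.0
Broadcast: 15.178.7.255
First usable = network + 1
Last usable = broadcast - 1
Range: 15.178.7.1 to 15.178.7.254


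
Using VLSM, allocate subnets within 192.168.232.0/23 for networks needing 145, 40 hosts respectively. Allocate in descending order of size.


145 hosts -> /24 (254 usable): 192.168.232.0/24
40 hosts -> /26 (62 usable): 192.168.233.0/26
Allocation: 192.168.232.0/24 (145 hosts, 254 usable); 192.168.233.0/26 (40 hosts, 62 usable)


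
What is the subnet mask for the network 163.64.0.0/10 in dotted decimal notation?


/10 means 10 network bits, 22 host bits
Binary: 11111111110000000000000000000000
Mask: 255.192.0.0


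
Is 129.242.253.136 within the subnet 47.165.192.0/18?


Subnet network: 47.165.192.0
Test IP AND mask: 129.242.192.0
No, 129.242.253.136 is not in 47.165.192.0/18


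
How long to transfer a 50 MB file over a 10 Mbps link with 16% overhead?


Effective throughput = 10 * (1 - 16/100) = 8.4 Mbps
File size in Mb = 50 * 8 = 400 Mb
Time = 400 / 8.4
Time = 47.619 seconds


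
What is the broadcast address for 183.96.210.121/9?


Network: 183.0.0.0/9
Host bits = 23
Set all host bits to 1:
Broadcast: 183.127.255.255


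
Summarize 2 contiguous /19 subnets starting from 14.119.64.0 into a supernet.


Original prefix: /19
Number of subnets: 2 = 2^1
New prefix = 19 - 1 = 18
Supernet: 14.119.64.0/18


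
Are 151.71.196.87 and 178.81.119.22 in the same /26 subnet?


Mask: 255.255.255.192
151.71.196.87 AND mask = 151.71.196.64
178.81.119.22 AND mask = 178.81.119.0
No, different subnets (151.71.196.64 vs 178.81.119.0)


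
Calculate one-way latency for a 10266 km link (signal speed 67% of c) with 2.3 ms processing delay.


Speed = 0.67 * 3e5 km/s = 201000 km/s
Propagation delay = 10266 / 201000 = 0.0511 s = 51.0746 ms
Processing delay = 2.3 ms
Total one-way latency = 53.3746 ms


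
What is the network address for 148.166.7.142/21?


IP:   10010100.10100110.00000111.10001110
Mask: 11111111.11111111.11111000.00000000
AND operation:
Net:  10010100.10100110.00000000.00000000
Network: 148.166.0.0/21


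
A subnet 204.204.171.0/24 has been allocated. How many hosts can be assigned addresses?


Host bits = 32 - 24 = 8
Total addresses = 2^8 = 256
Usable = total - 2 (network and broadcast)
Usable hosts: 254


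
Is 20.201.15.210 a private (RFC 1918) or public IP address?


RFC 1918 private ranges:
  10.0.0.0/8 (10.0.0.0 - 10.255.255.255)
  172.16.0.0/12 (172.16.0.0 - 172.31.255.255)
  192.168.0.0/16 (192.168.0.0 - 192.168.255.255)
Public (not in any RFC 1918 range)


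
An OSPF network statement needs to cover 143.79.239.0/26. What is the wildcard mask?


Subnet mask: 255.255.255.192
Wildcard = 255.255.255.255 - subnet mask
255 - 255 = 0
255 - 255 = 0
255 - 255 = 0
255 - 192 = 63
Wildcard: 0.0.0.63


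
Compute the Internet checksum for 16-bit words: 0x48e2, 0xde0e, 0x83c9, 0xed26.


Sum all words (with carry folding):
+ 0x48e2 = 0x48e2
+ 0xde0e = 0x26f1
+ 0x83c9 = 0xaaba
+ 0xed26 = 0x97e1
One's complement: ~0x97e1
Checksum = 0x681e


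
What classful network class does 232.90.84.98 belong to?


First octet: 232
Binary: 11101000
1110xxxx -> Class D (224-239)
Class D (multicast), default mask N/A


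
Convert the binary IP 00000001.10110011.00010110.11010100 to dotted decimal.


00000001 = 1
10110011 = 179
00010110 = 22
11010100 = 212
IP: 1.179.22.212


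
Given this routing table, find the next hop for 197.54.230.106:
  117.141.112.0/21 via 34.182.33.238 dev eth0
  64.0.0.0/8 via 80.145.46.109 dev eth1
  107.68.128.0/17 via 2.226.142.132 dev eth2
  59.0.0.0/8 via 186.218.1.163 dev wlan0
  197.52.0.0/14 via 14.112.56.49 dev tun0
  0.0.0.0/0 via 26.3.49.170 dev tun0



Longest prefix match for 197.54.230.106:
  /21 117.141.112.0: no
  /8 64.0.0.0: no
  /17 107.68.128.0: no
  /8 59.0.0.0: no
  /14 197.52.0.0: MATCH
  /0 0.0.0.0: MATCH
Selected: next-hop 14.112.56.49 via tun0 (matched /14)


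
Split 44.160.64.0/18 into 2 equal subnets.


New prefix = 18 + 1 = 19
Each subnet has 8192 addresses
  44.160.64.0/19
  44.160.96.0/19
Subnets: 44.160.64.0/19, 44.160.96.0/19


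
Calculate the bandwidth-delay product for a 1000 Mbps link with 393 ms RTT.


BDP = bandwidth * RTT
= 1000 Mbps * 393 ms
= 1000 * 1e6 * 393 / 1000 bits
= 393000000 bits
= 49125000 bytes
= 47973.6328 KB
BDP = 393000000 bits (49125000 bytes)


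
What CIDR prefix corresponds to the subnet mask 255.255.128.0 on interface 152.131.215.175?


Binary: 11111111.11111111.10000000.00000000
Count leading 1s
Prefix: /17


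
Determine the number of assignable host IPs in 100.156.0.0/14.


Host bits = 32 - 14 = 18
Total addresses = 2^18 = 262144
Usable = total - 2 (network and broadcast)
Usable hosts: 262142


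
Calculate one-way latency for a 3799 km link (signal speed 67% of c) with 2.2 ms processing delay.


Speed = 0.67 * 3e5 km/s = 201000 km/s
Propagation delay = 3799 / 201000 = 0.0189 s = 18.9005 ms
Processing delay = 2.2 ms
Total one-way latency = 21.1005 ms


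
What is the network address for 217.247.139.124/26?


IP:   11011001.11110111.10001011.01111100
Mask: 11111111.11111111.11111111.11000000
AND operation:
Net:  11011001.11110111.10001011.01000000
Network: 217.247.139.64/26


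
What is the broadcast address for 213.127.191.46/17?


Network: 213.127.128.0/17
Host bits = 15
Set all host bits to 1:
Broadcast: 213.127.255.255


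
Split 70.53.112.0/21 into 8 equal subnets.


New prefix = 21 + 3 = 24
Each subnet has 256 addresses
  70.53.112.0/24
  70.53.113.0/24
  70.53.114.0/24
  70.53.115.0/24
  70.53.116.0/24
  70.53.117.0/24
  70.53.118.0/24
  70.53.119.0/24
Subnets: 70.53.112.0/24, 70.53.113.0/24, 70.53.114.0/24, 70.53.115.0/24, 70.53.116.0/24, 70.53.117.0/24, 70.53.118.0/24, 70.53.119.0/24


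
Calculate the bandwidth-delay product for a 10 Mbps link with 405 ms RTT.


BDP = bandwidth * RTT
= 10 Mbps * 405 ms
= 10 * 1e6 * 405 / 1000 bits
= 4050000 bits
= 506250 bytes
= 494.3848 KB
BDP = 4050000 bits (506250 bytes)


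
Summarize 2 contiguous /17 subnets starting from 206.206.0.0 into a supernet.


Original prefix: /17
Number of subnets: 2 = 2^1
New prefix = 17 - 1 = 16
Supernet: 206.206.0.0/16


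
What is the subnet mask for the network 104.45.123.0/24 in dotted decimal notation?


/24 means 24 network bits, 8 host bits
Binary: 11111111111111111111111100000000
Mask: 255.255.255.0


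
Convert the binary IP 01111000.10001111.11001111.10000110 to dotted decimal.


01111000 = 120
10001111 = 143
11001111 = 207
10000110 = 134
IP: 120.143.207.134


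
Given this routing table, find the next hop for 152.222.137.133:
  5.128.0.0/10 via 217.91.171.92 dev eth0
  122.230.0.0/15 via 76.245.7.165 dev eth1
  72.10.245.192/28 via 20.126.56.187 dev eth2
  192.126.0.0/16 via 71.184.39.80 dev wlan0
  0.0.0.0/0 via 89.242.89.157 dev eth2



Longest prefix match for 152.222.137.133:
  /10 5.128.0.0: no
  /15 122.230.0.0: no
  /28 72.10.245.192: no
  /16 192.126.0.0: no
  /0 0.0.0.0: MATCH
Selected: next-hop 89.242.89.157 via eth2 (matched /0)


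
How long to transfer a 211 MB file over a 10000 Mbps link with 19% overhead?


Effective throughput = 10000 * (1 - 19/100) = 8100.0 Mbps
File size in Mb = 211 * 8 = 1688 Mb
Time = 1688 / 8100.0
Time = 0.2084 seconds
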